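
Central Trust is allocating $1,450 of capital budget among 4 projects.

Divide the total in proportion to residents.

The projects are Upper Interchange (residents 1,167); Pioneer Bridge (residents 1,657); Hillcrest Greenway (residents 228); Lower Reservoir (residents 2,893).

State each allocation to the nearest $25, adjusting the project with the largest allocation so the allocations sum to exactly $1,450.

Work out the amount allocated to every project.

Upper Interchange: $275 | Pioneer Bridge: $400 | Hillcrest Greenway: $50 | Lower Reservoir: $725

Sum of residents: 5,945.
Unrounded shares: Upper Interchange 1,167/5,945 × $1,450 = 284.63; Pioneer Bridge 1,657/5,945 × $1,450 = 404.15; Hillcrest Greenway 228/5,945 × $1,450 = 55.61; Lower Reservoir 2,893/5,945 × $1,450 = 705.61.
Rounded to nearest $25: Upper Interchange $275; Pioneer Bridge $400; Hillcrest Greenway $50; Lower Reservoir $700. Sum = $1,425.
Difference $1,450 − $1,425 = +$25 applied to largest allocation (Lower Reservoir): Lower Reservoir becomes $725.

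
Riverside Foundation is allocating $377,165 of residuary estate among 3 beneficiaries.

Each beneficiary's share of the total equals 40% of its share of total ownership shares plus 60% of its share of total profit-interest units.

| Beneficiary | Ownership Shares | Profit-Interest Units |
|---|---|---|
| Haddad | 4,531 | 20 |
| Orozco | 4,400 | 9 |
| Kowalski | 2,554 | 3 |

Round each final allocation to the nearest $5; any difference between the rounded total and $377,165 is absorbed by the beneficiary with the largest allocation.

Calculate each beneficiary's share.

Haddad: $200,955 | Orozco: $121,445 | Kowalski: $54,765

Ownership shares total 11,485; profit-interest units total 32.
Blended shares (40% ownership shares + 60% profit-interest units): Haddad 0.5328; Orozco 0.3220; Kowalski 0.1452.
Pro-rata amounts: Haddad 200,955.71; Orozco 121,444.63; Kowalski 54,764.66.
At nearest $5: Haddad $200,955; Orozco $121,445; Kowalski $54,765. Sum = $377,165.
No rounding difference to absorb.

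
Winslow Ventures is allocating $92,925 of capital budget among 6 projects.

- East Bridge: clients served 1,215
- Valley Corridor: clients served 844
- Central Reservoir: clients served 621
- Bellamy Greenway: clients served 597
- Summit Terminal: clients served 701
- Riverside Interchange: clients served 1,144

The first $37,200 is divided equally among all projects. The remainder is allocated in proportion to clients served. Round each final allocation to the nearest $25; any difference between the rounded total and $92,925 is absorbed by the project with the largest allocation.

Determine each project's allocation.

East Bridge: $19,425 | Valley Corridor: $15,375 | Central Reservoir: $12,950 | Bellamy Greenway: $12,700 | Summit Terminal: $13,825 | Riverside Interchange: $18,650

First tranche $37,200 split equally: $6,200 each.
Remainder $55,725 by clients served (total 5,122): East Bridge 13,218.64 → $13,225; Valley Corridor 9,182.33 → $9,175; Central Reservoir 6,756.19 → $6,750; Bellamy Greenway 6,495.08 → $6,500; Summit Terminal 7,626.56 → $7,625; Riverside Interchange 12,446.19 → $12,450.
Totals: East Bridge $6,200 + $13,225 = $19,425; Valley Corridor $6,200 + $9,175 = $15,375; Central Reservoir $6,200 + $6,750 = $12,950; Bellamy Greenway $6,200 + $6,500 = $12,700; Summit Terminal $6,200 + $7,625 = $13,825; Riverside Interchange $6,200 + $12,450 = $18,650.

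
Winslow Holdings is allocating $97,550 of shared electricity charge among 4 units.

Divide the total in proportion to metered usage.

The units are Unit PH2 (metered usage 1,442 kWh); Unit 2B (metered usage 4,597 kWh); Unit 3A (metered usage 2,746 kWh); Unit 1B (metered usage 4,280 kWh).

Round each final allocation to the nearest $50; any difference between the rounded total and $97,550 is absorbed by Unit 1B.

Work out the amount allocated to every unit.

Unit PH2: $10,750 · Unit 2B: $34,300 · Unit 3A: $20,500 · Unit 1B: $32,000

Combined metered usage = 13,065.
Pro-rata amounts: Unit PH2 1,442/13,065 × $97,550 = 10,766.71; Unit 2B 4,597/13,065 × $97,550 = 34,323.56; Unit 3A 2,746/13,065 × $97,550 = 20,503.05; Unit 1B 4,280/13,065 × $97,550 = 31,956.68.
At nearest $50: Unit PH2 $10,750; Unit 2B $34,300; Unit 3A $20,500; Unit 1B $31,950. Sum = $97,500.
Difference $97,550 − $97,500 = +$50 applied to Unit 1B: Unit 1B becomes $32,000.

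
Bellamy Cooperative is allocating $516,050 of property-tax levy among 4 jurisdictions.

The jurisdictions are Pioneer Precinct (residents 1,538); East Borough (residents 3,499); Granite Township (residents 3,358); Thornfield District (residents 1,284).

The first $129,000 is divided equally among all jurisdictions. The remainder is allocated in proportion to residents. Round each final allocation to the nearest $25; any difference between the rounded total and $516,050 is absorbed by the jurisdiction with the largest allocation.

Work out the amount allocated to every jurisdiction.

Pioneer Precinct: $93,750 | East Borough: $172,175 | Granite Township: $166,525 | Thornfield District: $83,600

$129,000 shared equally gives $32,250 per jurisdiction.
Remainder $387,050 by residents (total 9,679): Pioneer Precinct 61,502.52 → $61,500; East Borough 139,920.23 → $139,925; Granite Township 134,281.84 → $134,275; Thornfield District 51,345.41 → $51,350.
Totals: Pioneer Precinct $32,250 + $61,500 = $93,750; East Borough $32,250 + $139,925 = $172,175; Granite Township $32,250 + $134,275 = $166,525; Thornfield District $32,250 + $51,350 = $83,600.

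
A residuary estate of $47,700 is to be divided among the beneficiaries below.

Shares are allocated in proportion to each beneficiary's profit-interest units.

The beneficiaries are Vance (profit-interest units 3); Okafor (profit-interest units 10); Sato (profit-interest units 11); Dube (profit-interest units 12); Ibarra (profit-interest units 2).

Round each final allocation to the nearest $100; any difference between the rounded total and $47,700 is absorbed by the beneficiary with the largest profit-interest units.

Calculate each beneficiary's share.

Sum of profit-interest units: 38.
Unrounded shares: Vance 3/38 × $47,700 = 3,765.79; Okafor 10/38 × $47,700 = 12,552.63; Sato 11/38 × $47,700 = 13,807.89; Dube 12/38 × $47,700 = 15,063.16; Ibarra 2/38 × $47,700 = 2,510.53.
After rounding ($100): Vance $3,800; Okafor $12,600; Sato $13,800; Dube $15,100; Ibarra $2,500. Sum = $47,800.
Difference $47,700 − $47,800 = −$100 applied to largest profit-interest units (Dube): Dube becomes $15,000.

Vance: $3,800 · Okafor: $12,600 · Sato: $13,800 · Dube: $15,000 · Ibarra: $2,500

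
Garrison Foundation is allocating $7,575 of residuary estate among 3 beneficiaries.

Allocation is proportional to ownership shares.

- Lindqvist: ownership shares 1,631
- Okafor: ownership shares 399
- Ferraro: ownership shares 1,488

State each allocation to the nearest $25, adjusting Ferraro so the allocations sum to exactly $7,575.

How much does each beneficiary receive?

Lindqvist: $3,500 · Okafor: $850 · Ferraro: $3,225

Combined ownership shares = 3,518.
Proportional shares: Lindqvist 1,631/3,518 × $7,575 = 3,511.89; Okafor 399/3,518 × $7,575 = 859.13; Ferraro 1,488/3,518 × $7,575 = 3,203.98.
Rounded to nearest $25: Lindqvist $3,500; Okafor $850; Ferraro $3,200. Sum = $7,550.
Difference $7,575 − $7,550 = +$25 applied to Ferraro: Ferraro becomes $3,225.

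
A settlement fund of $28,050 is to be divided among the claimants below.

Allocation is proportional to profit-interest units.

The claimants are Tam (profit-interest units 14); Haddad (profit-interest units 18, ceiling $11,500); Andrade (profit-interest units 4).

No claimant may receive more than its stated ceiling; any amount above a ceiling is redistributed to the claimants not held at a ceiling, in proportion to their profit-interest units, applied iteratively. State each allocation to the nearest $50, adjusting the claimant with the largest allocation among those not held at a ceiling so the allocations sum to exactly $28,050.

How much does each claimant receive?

Tam: $12,850; Haddad: $11,500; Andrade: $3,700

Combined profit-interest units = 36.
Pro-rata shares before constraints: Tam 10,908.33; Haddad 14,025.00; Andrade 3,116.67.
Capped: Haddad ($11,500); residual $16,550 reallocated over remaining profit-interest units 18.
Shares after redistribution: Tam 12,872.22 → $12,850; Andrade 3,677.78 → $3,700.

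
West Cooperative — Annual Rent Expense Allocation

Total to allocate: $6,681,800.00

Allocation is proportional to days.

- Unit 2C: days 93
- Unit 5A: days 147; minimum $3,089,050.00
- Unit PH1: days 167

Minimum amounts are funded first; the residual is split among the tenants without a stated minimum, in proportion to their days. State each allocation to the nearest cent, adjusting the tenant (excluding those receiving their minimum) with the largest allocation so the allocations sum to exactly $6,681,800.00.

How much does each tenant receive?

Unit 2C: $1,285,099.04; Unit 5A: $3,089,050.00; Unit PH1: $2,307,650.96

Fund the minimums — Unit 5A $3,089,050.00. Residual $3,592,750.00.
Residual split over remaining days 260: Unit 2C 1,285,099.0385 → $1,285,099.04; Unit PH1 2,307,650.9615 → $2,307,650.96.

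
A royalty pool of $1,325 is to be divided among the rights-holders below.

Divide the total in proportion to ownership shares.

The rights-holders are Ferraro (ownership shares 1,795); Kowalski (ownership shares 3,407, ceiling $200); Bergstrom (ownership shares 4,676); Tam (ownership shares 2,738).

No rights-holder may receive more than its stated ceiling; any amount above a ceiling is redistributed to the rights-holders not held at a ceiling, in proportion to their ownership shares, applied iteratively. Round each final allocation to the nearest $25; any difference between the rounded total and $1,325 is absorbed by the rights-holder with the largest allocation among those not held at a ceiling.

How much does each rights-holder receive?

Combined ownership shares = 12,616.
Unconstrained shares: Ferraro 188.52; Kowalski 357.82; Bergstrom 491.10; Tam 287.56.
Cap binds for Kowalski ($200); residual $1,125 reallocated over remaining ownership shares 9,209.
Shares after redistribution: Ferraro 219.28 → $225; Bergstrom 571.23 → $575; Tam 334.48 → $325.

Ferraro: $225 | Kowalski: $200 | Bergstrom: $575 | Tam: $325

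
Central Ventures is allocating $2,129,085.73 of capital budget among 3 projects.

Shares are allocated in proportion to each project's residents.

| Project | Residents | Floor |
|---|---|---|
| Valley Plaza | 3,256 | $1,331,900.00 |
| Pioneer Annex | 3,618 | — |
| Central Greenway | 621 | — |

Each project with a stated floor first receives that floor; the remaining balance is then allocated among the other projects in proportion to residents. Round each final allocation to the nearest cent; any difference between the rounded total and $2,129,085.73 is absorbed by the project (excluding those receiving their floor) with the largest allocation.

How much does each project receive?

Minimums first: Valley Plaza $1,331,900.00. Balance $797,185.73.
Balance split over remaining residents 4,239: Pioneer Annex 680,400.5594 → $680,400.56; Central Greenway 116,785.1706 → $116,785.17.

Valley Plaza: $1,331,900.00; Pioneer Annex: $680,400.56; Central Greenway: $116,785.17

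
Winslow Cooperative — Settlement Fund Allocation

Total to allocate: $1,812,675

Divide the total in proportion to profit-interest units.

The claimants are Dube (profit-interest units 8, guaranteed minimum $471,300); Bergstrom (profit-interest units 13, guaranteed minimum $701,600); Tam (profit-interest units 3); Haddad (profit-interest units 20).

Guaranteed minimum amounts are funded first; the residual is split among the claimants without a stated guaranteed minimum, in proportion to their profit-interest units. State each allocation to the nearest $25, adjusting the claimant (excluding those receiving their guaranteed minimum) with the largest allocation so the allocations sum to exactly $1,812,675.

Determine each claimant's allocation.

Dube: $471,300; Bergstrom: $701,600; Tam: $83,450; Haddad: $556,325

Guaranteed amounts: Dube $471,300; Bergstrom $701,600. Balance $639,775.
Balance split over remaining profit-interest units 23: Tam 83,448.91 → $83,450; Haddad 556,326.09 → $556,325.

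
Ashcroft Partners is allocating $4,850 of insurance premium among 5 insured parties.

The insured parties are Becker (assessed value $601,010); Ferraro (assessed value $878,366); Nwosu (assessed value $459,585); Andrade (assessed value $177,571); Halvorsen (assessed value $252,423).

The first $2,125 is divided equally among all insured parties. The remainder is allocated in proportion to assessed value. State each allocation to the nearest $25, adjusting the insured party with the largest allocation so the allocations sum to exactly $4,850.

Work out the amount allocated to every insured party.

Becker: $1,125 · Ferraro: $1,425 · Nwosu: $950 · Andrade: $625 · Halvorsen: $725

Equal tier: $2,125 ÷ 5 = $425 apiece.
Remainder $2,725 by assessed value (total 2,368,955): Becker 691.34 → $700; Ferraro 1,010.38 → $1,000; Nwosu 528.66 → $525; Andrade 204.26 → $200; Halvorsen 290.36 → $300.
Totals: Becker $425 + $700 = $1,125; Ferraro $425 + $1,000 = $1,425; Nwosu $425 + $525 = $950; Andrade $425 + $200 = $625; Halvorsen $425 + $300 = $725.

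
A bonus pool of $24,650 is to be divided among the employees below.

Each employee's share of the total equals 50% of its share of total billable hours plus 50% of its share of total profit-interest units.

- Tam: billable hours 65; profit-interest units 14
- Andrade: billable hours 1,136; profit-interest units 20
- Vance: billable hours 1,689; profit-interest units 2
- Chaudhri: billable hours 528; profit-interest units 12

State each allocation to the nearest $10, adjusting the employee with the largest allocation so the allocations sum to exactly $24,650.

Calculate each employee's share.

Totals — billable hours 3,418, profit-interest units 48.
Composite weights (50% billable hours + 50% profit-interest units): Tam 0.1553; Andrade 0.3745; Vance 0.2679; Chaudhri 0.2022.
Pro-rata amounts: Tam 3,829.18; Andrade 9,231.73; Vance 6,603.92; Chaudhri 4,985.17.
After rounding ($10): Tam $3,830; Andrade $9,230; Vance $6,600; Chaudhri $4,990. Sum = $24,650.
No rounding difference to absorb.

Tam: $3,830 · Andrade: $9,230 · Vance: $6,600 · Chaudhri: $4,990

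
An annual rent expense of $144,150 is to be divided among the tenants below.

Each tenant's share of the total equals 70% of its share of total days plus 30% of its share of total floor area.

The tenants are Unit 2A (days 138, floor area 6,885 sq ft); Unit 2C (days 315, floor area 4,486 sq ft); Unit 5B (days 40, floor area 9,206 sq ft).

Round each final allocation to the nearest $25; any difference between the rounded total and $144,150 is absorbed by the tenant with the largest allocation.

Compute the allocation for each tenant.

Unit 2A: $42,725; Unit 2C: $73,900; Unit 5B: $27,525

Days total 493; floor area total 20,577.
Blended shares (70% days + 30% floor area): Unit 2A 0.2963; Unit 2C 0.5127; Unit 5B 0.1910.
Unrounded shares: Unit 2A 42,714.86; Unit 2C 73,900.63; Unit 5B 27,534.52.
Rounded to nearest $25: Unit 2A $42,725; Unit 2C $73,900; Unit 5B $27,525. Sum = $144,150.
Rounded total matches; no reconciliation needed.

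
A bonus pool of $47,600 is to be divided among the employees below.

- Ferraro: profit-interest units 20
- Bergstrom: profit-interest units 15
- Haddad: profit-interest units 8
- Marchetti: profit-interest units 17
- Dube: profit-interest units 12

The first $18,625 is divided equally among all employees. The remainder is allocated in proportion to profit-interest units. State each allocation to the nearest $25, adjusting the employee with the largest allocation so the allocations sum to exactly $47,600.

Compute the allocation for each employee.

Ferraro: $11,775 | Bergstrom: $9,750 | Haddad: $6,950 | Marchetti: $10,575 | Dube: $8,550

Equal tier: $18,625 ÷ 5 = $3,725 apiece.
Remainder $28,975 by profit-interest units (total 72): Ferraro 8,048.61 → $8,050; Bergstrom 6,036.46 → $6,025; Haddad 3,219.44 → $3,225; Marchetti 6,841.32 → $6,850; Dube 4,829.17 → $4,825.
Totals: Ferraro $3,725 + $8,050 = $11,775; Bergstrom $3,725 + $6,025 = $9,750; Haddad $3,725 + $3,225 = $6,950; Marchetti $3,725 + $6,850 = $10,575; Dube $3,725 + $4,825 = $8,550.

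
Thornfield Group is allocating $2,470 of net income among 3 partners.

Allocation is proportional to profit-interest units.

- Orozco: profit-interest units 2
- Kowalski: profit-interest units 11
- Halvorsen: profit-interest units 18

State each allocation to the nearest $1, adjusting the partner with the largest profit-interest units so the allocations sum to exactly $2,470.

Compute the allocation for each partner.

Profit-interest units total: 2 + 11 + 18 = 31.
Raw shares: Orozco 159.35; Kowalski 876.45; Halvorsen 1,434.19.
Rounded to nearest $1: Orozco $159; Kowalski $876; Halvorsen $1,434. Sum = $2,469.
Difference $2,470 − $2,469 = +$1 applied to largest profit-interest units (Halvorsen): Halvorsen becomes $1,435.

Orozco: $159 · Kowalski: $876 · Halvorsen: $1,435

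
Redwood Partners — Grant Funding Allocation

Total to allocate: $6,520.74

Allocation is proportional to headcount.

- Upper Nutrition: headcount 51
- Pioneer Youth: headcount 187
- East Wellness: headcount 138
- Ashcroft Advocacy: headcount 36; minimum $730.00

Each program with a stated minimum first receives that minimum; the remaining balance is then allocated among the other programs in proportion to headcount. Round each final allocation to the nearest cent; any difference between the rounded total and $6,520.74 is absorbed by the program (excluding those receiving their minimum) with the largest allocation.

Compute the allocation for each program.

Guaranteed amounts: Ashcroft Advocacy $730.00. Residual $5,790.74.
Residual split over remaining headcount 376: Upper Nutrition 785.4461 → $785.45; Pioneer Youth 2,879.9691 → $2,879.97; East Wellness 2,125.3248 → $2,125.32.

Upper Nutrition: $785.45 · Pioneer Youth: $2,879.97 · East Wellness: $2,125.32 · Ashcroft Advocacy: $730.00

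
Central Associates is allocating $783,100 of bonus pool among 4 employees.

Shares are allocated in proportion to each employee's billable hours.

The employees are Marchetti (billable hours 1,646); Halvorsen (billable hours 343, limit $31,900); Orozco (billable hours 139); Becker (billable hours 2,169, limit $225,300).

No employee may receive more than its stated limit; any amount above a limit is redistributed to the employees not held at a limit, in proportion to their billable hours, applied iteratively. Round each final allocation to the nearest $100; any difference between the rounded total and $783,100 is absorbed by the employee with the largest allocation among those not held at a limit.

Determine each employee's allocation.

Billable hours total: 4,297.
Pro-rata shares before constraints: Marchetti 299,972.68; Halvorsen 62,509.49; Orozco 25,331.84; Becker 395,285.99.
Held at cap: Halvorsen ($31,900), Becker ($225,300); remaining pool $525,900 reallocated over remaining billable hours 1,785.
Redistributed shares: Marchetti 484,947.56 → $484,900; Orozco 40,952.44 → $41,000.

Marchetti: $484,900 · Halvorsen: $31,900 · Orozco: $41,000 · Becker: $225,300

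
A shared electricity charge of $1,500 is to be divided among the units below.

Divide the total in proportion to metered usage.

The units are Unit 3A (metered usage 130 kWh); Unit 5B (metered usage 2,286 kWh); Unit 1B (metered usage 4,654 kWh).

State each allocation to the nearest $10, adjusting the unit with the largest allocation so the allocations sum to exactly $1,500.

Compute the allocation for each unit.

Total metered usage = 7,070.
Proportional shares: Unit 3A 130/7,070 × $1,500 = 27.58; Unit 5B 2,286/7,070 × $1,500 = 485.01; Unit 1B 4,654/7,070 × $1,500 = 987.41.
After rounding ($10): Unit 3A $30; Unit 5B $490; Unit 1B $990. Sum = $1,510.
Difference $1,500 − $1,510 = −$10 applied to largest allocation (Unit 1B): Unit 1B becomes $980.

Unit 3A: $30; Unit 5B: $490; Unit 1B: $980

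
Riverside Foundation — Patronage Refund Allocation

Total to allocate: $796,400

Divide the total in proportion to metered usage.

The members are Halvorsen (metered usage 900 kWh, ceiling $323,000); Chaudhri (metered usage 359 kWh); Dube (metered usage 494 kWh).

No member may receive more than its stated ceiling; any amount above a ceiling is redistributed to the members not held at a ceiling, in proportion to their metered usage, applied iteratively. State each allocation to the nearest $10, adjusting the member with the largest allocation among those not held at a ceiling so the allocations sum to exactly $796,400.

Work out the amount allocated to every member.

Total metered usage = 1,753.
Proportional shares (ignoring caps): Halvorsen 408,876.21; Chaudhri 163,096.18; Dube 224,427.61.
Cap binds for Halvorsen ($323,000); remaining pool $473,400 reallocated over remaining metered usage 853.
Shares after redistribution: Chaudhri 199,238.69 → $199,240; Dube 274,161.31 → $274,160.

Halvorsen: $323,000 | Chaudhri: $199,240 | Dube: $274,160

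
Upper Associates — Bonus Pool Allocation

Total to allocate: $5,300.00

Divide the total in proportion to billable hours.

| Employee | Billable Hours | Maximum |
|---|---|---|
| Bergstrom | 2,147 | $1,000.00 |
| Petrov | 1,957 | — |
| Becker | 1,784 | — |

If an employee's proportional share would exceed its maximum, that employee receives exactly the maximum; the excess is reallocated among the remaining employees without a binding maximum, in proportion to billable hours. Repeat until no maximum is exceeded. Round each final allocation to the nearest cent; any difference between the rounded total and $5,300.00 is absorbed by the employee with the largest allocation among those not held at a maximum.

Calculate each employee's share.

Bergstrom: $1,000.00 · Petrov: $2,249.43 · Becker: $2,050.57

Billable hours total: 5,888.
Unconstrained shares: Bergstrom 1,932.5917; Petrov 1,761.5659; Becker 1,605.8424.
Capped: Bergstrom ($1,000.00); residual $4,300.00 reallocated over remaining billable hours 3,741.
Remaining shares: Petrov 2,249.4253 → $2,249.43; Becker 2,050.5747 → $2,050.57.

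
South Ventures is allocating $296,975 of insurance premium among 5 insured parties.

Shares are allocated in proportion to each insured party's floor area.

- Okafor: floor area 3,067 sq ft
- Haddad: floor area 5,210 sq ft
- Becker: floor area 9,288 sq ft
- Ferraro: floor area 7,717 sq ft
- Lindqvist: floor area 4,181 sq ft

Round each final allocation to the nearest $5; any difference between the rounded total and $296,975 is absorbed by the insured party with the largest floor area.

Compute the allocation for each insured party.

Sum of floor area: 29,463.
Raw shares: Okafor 3,067/29,463 × $296,975 = 30,914.11; Haddad 5,210/29,463 × $296,975 = 52,514.67; Becker 9,288/29,463 × $296,975 = 93,619.24; Ferraro 7,717/29,463 × $296,975 = 77,784.21; Lindqvist 4,181/29,463 × $296,975 = 42,142.77.
Rounded to nearest $5: Okafor $30,915; Haddad $52,515; Becker $93,620; Ferraro $77,785; Lindqvist $42,145. Sum = $296,980.
Difference $296,975 − $296,980 = −$5 applied to largest floor area (Becker): Becker becomes $93,615.

Okafor: $30,915; Haddad: $52,515; Becker: $93,615; Ferraro: $77,785; Lindqvist: $42,145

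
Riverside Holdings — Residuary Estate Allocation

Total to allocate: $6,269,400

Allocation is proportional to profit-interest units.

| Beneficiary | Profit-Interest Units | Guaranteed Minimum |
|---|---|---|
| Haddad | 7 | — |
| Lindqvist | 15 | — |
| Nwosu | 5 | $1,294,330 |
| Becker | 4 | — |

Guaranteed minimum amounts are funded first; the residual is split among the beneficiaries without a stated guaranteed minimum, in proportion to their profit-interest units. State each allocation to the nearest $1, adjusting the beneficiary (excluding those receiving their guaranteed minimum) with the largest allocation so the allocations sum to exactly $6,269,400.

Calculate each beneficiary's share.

Haddad: $1,339,442 | Lindqvist: $2,870,233 | Nwosu: $1,294,330 | Becker: $765,395

Fund the minimums — Nwosu $1,294,330. Balance $4,975,070.
Balance split over remaining profit-interest units 26: Haddad 1,339,441.92 → $1,339,442; Lindqvist 2,870,232.69 → $2,870,233; Becker 765,395.38 → $765,395.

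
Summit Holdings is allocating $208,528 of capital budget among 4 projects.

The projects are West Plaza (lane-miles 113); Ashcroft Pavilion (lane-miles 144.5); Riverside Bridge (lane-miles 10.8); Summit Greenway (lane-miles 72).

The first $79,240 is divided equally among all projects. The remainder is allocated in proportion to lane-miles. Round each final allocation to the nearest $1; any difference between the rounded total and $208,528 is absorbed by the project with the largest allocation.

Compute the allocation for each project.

Equal tier: $79,240 ÷ 4 = $19,810 apiece.
Remainder $129,288 by lane-miles (total 340.3): West Plaza 42,931.37 → $42,931; Ashcroft Pavilion 54,898.96 → $54,899; Riverside Bridge 4,103.17 → $4,103; Summit Greenway 27,354.499 → $27,354.
Rounding difference +$1 on remainder applied to Ashcroft Pavilion.
Totals: West Plaza $19,810 + $42,931 = $62,741; Ashcroft Pavilion $19,810 + $54,900 = $74,710; Riverside Bridge $19,810 + $4,103 = $23,913; Summit Greenway $19,810 + $27,354 = $47,164.

West Plaza: $62,741; Ashcroft Pavilion: $74,710; Riverside Bridge: $23,913; Summit Greenway: $47,164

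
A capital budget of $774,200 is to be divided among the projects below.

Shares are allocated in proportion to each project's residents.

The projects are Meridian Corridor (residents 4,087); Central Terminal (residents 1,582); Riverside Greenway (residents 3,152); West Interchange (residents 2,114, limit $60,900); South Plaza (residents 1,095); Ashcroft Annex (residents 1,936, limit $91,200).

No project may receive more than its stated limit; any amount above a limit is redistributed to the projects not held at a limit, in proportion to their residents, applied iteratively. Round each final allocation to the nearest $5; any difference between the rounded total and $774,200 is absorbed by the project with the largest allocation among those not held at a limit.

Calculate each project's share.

Meridian Corridor: $256,410 · Central Terminal: $99,250 · Riverside Greenway: $197,745 · West Interchange: $60,900 · South Plaza: $68,695 · Ashcroft Annex: $91,200

Sum of residents: 13,966.
Pro-rata shares before constraints: Meridian Corridor 226,561.32; Central Terminal 87,697.58; Riverside Greenway 174,729.94; West Interchange 117,188.80; South Plaza 60,700.92; Ashcroft Annex 107,321.44.
Cap binds for West Interchange ($60,900), Ashcroft Annex ($91,200); residual $622,100 reallocated over remaining residents 9,916.
Remaining shares: Meridian Corridor 256,406.08 → $256,405; Central Terminal 99,249.92 → $99,250; Riverside Greenway 197,746.99 → $197,745; South Plaza 68,697.00 → $68,695.
Rounding difference +$5 applied to Meridian Corridor → $256,410.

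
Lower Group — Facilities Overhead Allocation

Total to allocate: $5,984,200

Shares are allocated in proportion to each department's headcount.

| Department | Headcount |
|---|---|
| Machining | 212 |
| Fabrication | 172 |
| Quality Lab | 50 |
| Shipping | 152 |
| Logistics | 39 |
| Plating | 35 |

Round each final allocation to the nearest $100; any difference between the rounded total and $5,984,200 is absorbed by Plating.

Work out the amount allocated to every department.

Machining: $1,922,200 | Fabrication: $1,559,500 | Quality Lab: $453,300 | Shipping: $1,378,200 | Logistics: $353,600 | Plating: $317,400

Total headcount = 660.
Proportional shares: Machining 212/660 × $5,984,200 = 1,922,197.58; Fabrication 172/660 × $5,984,200 = 1,559,518.79; Quality Lab 50/660 × $5,984,200 = 453,348.48; Shipping 152/660 × $5,984,200 = 1,378,179.39; Logistics 39/660 × $5,984,200 = 353,611.82; Plating 35/660 × $5,984,200 = 317,343.94.
After rounding ($100): Machining $1,922,200; Fabrication $1,559,500; Quality Lab $453,300; Shipping $1,378,200; Logistics $353,600; Plating $317,300. Sum = $5,984,100.
Difference $5,984,200 − $5,984,100 = +$100 applied to Plating: Plating becomes $317,400.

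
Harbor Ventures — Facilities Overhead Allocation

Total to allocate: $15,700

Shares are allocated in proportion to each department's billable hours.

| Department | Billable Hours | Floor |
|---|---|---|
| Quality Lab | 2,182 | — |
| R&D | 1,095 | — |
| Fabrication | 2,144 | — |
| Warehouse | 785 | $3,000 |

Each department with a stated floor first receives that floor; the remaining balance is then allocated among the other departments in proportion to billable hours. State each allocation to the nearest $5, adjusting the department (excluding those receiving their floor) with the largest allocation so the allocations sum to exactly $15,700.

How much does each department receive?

Fund the minimums — Warehouse $3,000. Remaining pool $12,700.
Remaining pool split over remaining billable hours 5,421: Quality Lab 5,111.86 → $5,110; R&D 2,565.30 → $2,565; Fabrication 5,022.84 → $5,025.

Quality Lab: $5,110 · R&D: $2,565 · Fabrication: $5,025 · Warehouse: $3,000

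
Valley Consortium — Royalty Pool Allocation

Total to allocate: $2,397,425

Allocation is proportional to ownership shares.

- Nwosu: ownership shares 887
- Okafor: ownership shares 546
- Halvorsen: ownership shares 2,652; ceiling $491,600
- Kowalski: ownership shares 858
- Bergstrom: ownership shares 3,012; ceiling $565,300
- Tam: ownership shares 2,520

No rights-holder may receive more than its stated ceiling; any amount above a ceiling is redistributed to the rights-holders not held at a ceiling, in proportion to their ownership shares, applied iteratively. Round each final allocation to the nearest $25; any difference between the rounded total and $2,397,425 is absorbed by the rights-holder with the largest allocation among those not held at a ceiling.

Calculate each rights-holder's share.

Ownership shares total: 10,475.
Unconstrained shares: Nwosu 203,008.68; Okafor 124,963.63; Halvorsen 606,966.21; Kowalski 196,371.42; Bergstrom 689,359.82; Tam 576,755.23.
Cap binds for Halvorsen ($491,600), Bergstrom ($565,300); residual $1,340,525 reallocated over remaining ownership shares 4,811.
Shares after redistribution: Nwosu 247,151.46 → $247,150; Okafor 152,136.07 → $152,125; Kowalski 239,070.97 → $239,075; Tam 702,166.49 → $702,175.

Nwosu: $247,150 | Okafor: $152,125 | Halvorsen: $491,600 | Kowalski: $239,075 | Bergstrom: $565,300 | Tam: $702,175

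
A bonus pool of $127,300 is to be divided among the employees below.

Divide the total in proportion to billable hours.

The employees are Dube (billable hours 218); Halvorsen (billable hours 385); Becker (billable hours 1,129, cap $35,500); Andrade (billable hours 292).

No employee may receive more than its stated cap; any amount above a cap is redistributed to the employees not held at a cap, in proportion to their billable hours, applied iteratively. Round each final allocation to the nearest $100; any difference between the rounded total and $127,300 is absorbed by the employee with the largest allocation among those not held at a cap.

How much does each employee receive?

Dube: $22,400 | Halvorsen: $39,400 | Becker: $35,500 | Andrade: $30,000

Sum of billable hours: 2,024.
Unconstrained shares: Dube 13,711.17; Halvorsen 24,214.67; Becker 71,008.75; Andrade 18,365.42.
Cap binds for Becker ($35,500); balance $91,800 reallocated over remaining billable hours 895.
Shares after redistribution: Dube 22,360.22 → $22,400; Halvorsen 39,489.39 → $39,500; Andrade 29,950.39 → $30,000.
Rounding difference −$100 applied to Halvorsen → $39,400.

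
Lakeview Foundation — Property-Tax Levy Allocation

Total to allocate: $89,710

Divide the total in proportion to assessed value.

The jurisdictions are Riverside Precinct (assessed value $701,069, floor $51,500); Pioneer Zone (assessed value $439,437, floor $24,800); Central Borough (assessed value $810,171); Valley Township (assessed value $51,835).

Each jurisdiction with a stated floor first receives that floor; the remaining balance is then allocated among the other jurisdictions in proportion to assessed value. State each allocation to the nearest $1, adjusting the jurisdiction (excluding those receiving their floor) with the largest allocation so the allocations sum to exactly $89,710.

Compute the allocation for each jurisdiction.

Minimums first: Riverside Precinct $51,500; Pioneer Zone $24,800. Balance $13,410.
Balance split over remaining assessed value 862,006: Central Borough 12,603.62 → $12,604; Valley Township 806.38 → $806.

Riverside Precinct: $51,500 · Pioneer Zone: $24,800 · Central Borough: $12,604 · Valley Township: $806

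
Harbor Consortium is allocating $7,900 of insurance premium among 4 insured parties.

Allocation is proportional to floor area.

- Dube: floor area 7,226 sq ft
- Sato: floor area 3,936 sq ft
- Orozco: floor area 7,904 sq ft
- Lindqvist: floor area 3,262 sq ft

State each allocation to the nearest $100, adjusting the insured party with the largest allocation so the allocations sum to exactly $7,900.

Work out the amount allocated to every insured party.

Dube: $2,600 · Sato: $1,400 · Orozco: $2,700 · Lindqvist: $1,200

Floor area total: 22,328.
Pro-rata amounts: Dube 7,226/22,328 × $7,900 = 2,556.67; Sato 3,936/22,328 × $7,900 = 1,392.62; Orozco 7,904/22,328 × $7,900 = 2,796.56; Lindqvist 3,262/22,328 × $7,900 = 1,154.15.
After rounding ($100): Dube $2,600; Sato $1,400; Orozco $2,800; Lindqvist $1,200. Sum = $8,000.
Difference $7,900 − $8,000 = −$100 applied to largest allocation (Orozco): Orozco becomes $2,700.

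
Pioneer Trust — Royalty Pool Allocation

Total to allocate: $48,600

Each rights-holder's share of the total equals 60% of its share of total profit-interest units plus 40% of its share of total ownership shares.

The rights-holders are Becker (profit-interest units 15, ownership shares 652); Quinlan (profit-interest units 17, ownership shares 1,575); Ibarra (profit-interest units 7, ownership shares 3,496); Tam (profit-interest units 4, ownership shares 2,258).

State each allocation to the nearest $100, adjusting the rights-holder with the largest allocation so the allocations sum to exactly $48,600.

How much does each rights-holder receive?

Totals — profit-interest units 43, ownership shares 7,981.
Composite weights (60% profit-interest units + 40% ownership shares): Becker 0.2420; Quinlan 0.3161; Ibarra 0.2729; Tam 0.1690.
Raw shares: Becker 11,760.22; Quinlan 15,364.73; Ibarra 13,262.48; Tam 8,212.56.
At nearest $100: Becker $11,800; Quinlan $15,400; Ibarra $13,300; Tam $8,200. Sum = $48,700.
Difference $48,600 − $48,700 = −$100 applied to largest allocation (Quinlan): Quinlan becomes $15,300.

Becker: $11,800 · Quinlan: $15,300 · Ibarra: $13,300 · Tam: $8,200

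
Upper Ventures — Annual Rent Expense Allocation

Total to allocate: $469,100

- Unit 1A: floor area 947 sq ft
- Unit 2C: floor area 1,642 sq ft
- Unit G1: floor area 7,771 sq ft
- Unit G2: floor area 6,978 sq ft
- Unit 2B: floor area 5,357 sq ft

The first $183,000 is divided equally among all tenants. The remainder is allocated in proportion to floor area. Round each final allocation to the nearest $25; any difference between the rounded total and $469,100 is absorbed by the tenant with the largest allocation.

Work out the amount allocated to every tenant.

Unit 1A: $48,550 | Unit 2C: $57,300 | Unit G1: $134,550 | Unit G2: $124,575 | Unit 2B: $104,125

Equal tier: $183,000 ÷ 5 = $36,600 apiece.
Remainder $286,100 by floor area (total 22,695): Unit 1A 11,938.17 → $11,950; Unit 2C 20,699.55 → $20,700; Unit G1 97,963.56 → $97,975; Unit G2 87,966.77 → $87,975; Unit 2B 67,531.95 → $67,525.
Rounding difference −$25 on remainder applied to Unit G1.
Totals: Unit 1A $36,600 + $11,950 = $48,550; Unit 2C $36,600 + $20,700 = $57,300; Unit G1 $36,600 + $97,950 = $134,550; Unit G2 $36,600 + $87,975 = $124,575; Unit 2B $36,600 + $67,525 = $104,125.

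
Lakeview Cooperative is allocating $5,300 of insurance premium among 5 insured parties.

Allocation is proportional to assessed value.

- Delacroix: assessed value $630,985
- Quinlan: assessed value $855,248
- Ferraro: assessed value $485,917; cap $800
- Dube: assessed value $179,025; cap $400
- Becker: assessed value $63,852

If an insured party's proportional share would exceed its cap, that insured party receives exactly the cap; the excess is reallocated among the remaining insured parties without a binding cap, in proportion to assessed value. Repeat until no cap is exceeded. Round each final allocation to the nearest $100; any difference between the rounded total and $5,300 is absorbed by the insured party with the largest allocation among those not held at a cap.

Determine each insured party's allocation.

Delacroix: $1,700 | Quinlan: $2,200 | Ferraro: $800 | Dube: $400 | Becker: $200

Total assessed value = 2,215,027.
Unconstrained shares: Delacroix 1,509.79; Quinlan 2,046.39; Ferraro 1,162.68; Dube 428.36; Becker 152.78.
Capped: Ferraro ($800), Dube ($400); remaining pool $4,100 reallocated over remaining assessed value 1,550,085.
Redistributed shares: Delacroix 1,668.97 → $1,700; Quinlan 2,262.14 → $2,300; Becker 168.89 → $200.
Rounding difference −$100 applied to Quinlan → $2,200.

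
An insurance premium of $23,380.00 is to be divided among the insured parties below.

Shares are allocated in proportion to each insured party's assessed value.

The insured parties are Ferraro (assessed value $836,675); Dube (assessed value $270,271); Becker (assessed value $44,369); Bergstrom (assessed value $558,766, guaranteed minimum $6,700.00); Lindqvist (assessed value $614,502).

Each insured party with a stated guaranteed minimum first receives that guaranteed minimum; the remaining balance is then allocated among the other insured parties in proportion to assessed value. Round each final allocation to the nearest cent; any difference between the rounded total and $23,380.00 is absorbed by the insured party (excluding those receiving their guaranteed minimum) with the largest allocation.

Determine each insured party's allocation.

Ferraro: $7,903.28 | Dube: $2,552.99 | Becker: $419.11 | Bergstrom: $6,700.00 | Lindqvist: $5,804.62

Fund the minimums — Bergstrom $6,700.00. Balance $16,680.00.
Balance split over remaining assessed value 1,765,817: Ferraro 7,903.2759 → $7,903.28; Dube 2,552.9940 → $2,552.99; Becker 419.1119 → $419.11; Lindqvist 5,804.6181 → $5,804.62.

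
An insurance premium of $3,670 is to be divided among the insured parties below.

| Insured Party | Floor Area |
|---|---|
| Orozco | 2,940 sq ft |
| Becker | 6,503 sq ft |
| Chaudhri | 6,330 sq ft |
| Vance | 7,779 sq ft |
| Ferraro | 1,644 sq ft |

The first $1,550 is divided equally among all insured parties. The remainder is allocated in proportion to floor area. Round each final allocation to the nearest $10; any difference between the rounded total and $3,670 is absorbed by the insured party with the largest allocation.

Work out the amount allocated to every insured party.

$1,550 shared equally gives $310 per insured party.
Remainder $2,120 by floor area (total 25,196): Orozco 247.37 → $250; Becker 547.16 → $550; Chaudhri 532.61 → $530; Vance 654.53 → $650; Ferraro 138.33 → $140.
Totals: Orozco $310 + $250 = $560; Becker $310 + $550 = $860; Chaudhri $310 + $530 = $840; Vance $310 + $650 = $960; Ferraro $310 + $140 = $450.

Orozco: $560 · Becker: $860 · Chaudhri: $840 · Vance: $960 · Ferraro: $450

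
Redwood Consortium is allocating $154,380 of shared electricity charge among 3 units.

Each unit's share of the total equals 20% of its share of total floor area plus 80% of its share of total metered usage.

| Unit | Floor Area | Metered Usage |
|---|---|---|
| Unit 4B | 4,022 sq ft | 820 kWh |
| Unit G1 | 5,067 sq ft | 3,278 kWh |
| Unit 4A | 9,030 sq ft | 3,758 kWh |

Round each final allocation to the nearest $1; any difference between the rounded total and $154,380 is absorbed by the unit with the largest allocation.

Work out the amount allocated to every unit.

Unit 4B: $19,745 · Unit G1: $60,168 · Unit 4A: $74,467

Floor area total 18,119; metered usage total 7,856.
Combined weights (20% floor area + 80% metered usage): Unit 4B 0.1279; Unit G1 0.3897; Unit 4A 0.4824.
Raw shares: Unit 4B 19,744.96; Unit G1 60,167.87; Unit 4A 74,467.16.
Rounded to nearest $1: Unit 4B $19,745; Unit G1 $60,168; Unit 4A $74,467. Sum = $154,380.
Rounded total matches; no reconciliation needed.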